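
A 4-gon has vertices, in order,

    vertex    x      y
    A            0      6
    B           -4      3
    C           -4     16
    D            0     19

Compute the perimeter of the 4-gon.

36

|AB| = √((-4)² + (-3)²) = √25 = 5
|BC| = √((0)² + (13)²) = √169 = 13
|CD| = √((4)² + (3)²) = √25 = 5
|DA| = √((0)² + (-13)²) = √169 = 13
Perimeter = 5 + 13 + 5 + 13 = 36.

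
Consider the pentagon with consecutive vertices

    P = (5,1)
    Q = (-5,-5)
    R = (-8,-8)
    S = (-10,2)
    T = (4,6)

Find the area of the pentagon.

P→Q: (5)(-5) − (-5)(1) = -20
Q→R: (-5)(-8) − (-8)(-5) = 0
R→S: (-8)(2) − (-10)(-8) = -96
S→T: (-10)(6) − (4)(2) = -68
T→P: (4)(1) − (5)(6) = -26
Σ = -210
Area = |Σ|/2 = 105.

105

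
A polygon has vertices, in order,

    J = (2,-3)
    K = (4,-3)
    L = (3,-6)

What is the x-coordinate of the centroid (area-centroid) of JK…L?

Apply the shoelace (surveyor's) formula. First the cross-terms c_i = x_i·y_{i+1} − x_{i+1}·y_i:
  6, -15, 3  ⇒  2A = -6, A = -3.
Then Σ (x_i + x_{i+1})·c_i = -54, so x̄ = -54 / (6·(-3)) = 3.

3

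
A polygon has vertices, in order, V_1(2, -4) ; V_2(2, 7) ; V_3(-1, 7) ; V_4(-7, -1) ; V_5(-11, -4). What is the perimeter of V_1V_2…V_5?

42

|V_1V_2| = √((0)² + (11)²) = √121 = 11
|V_2V_3| = √((-3)² + (0)²) = √9 = 3
|V_3V_4| = √((-6)² + (-8)²) = √100 = 10
|V_4V_5| = √((-4)² + (-3)²) = √25 = 5
|V_5V_1| = √((13)² + (0)²) = √169 = 13
Perimeter = 11 + 3 + 10 + 5 + 13 = 42.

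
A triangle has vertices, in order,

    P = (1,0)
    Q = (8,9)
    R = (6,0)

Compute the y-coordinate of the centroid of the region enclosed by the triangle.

3

Apply the surveyor's formula. First the cross-terms c_i = x_i·y_{i+1} − x_{i+1}·y_i:
  9, -54, 0  ⇒  2A = -45, A = -22.5.
Then Σ (y_i + y_{i+1})·c_i = -405, so ȳ = -405 / (6·(-22.5)) = 3.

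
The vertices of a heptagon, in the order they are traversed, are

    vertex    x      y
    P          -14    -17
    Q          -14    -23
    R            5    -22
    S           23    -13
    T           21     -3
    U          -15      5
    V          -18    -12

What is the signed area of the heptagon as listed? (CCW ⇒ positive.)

810

Cross-terms: 84, 423, 441, 204, 60, 270, 138  ⇒  Σ = 1620
Signed area = Σ/2 = 810 (positive ⇒ counter-clockwise traversal).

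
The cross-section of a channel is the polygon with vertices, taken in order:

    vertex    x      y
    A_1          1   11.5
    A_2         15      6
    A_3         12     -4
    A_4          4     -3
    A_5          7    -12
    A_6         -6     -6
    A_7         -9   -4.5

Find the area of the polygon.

292.75

Apply the shoelace (surveyor's) formula: 2A = Σ (x_i·y_{i+1} − x_{i+1}·y_i), indices taken mod 7.
Σ = (-166.5) + (-132) + (-20) + (-27) + (-114) + (-27) + (-99) = -585.5
Area = |Σ|/2 = 292.75.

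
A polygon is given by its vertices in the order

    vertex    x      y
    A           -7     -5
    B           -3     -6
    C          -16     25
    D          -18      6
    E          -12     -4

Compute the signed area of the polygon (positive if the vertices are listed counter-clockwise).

Σ = (27) + (-171) + (354) + (144) + (32) = 386
Signed area = Σ/2 = 193 (positive ⇒ counter-clockwise traversal).

193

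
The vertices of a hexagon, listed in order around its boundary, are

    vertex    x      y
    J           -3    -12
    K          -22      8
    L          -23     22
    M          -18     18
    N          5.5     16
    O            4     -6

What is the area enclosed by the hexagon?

Apply the shoelace formula: 2A = Σ (x_i·y_{i+1} − x_{i+1}·y_i), indices taken mod 6.
Σ = (-288) + (-300) + (-18) + (-387) + (-97) + (-66) = -1156
Area = |Σ|/2 = 578.

578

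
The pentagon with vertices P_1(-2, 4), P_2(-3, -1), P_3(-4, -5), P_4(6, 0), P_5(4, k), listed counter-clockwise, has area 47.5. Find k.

3

The doubled signed area Σ (x_i y_{i+1} − x_{i+1} y_i) is linear in k.
With k=0 it equals 71; the coefficient of k is 8 (from the two edges through P_5).
So 8·k + 71 = 2·47.5 = 95 ⇒ k = 3.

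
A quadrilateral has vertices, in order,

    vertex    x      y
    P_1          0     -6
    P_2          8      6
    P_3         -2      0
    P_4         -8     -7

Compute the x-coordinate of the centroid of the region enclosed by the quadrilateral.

-34/183

Apply the surveyor's formula. First the cross-terms c_i = x_i·y_{i+1} − x_{i+1}·y_i:
  48, 12, 14, 48  ⇒  2A = 122, A = 61.
Then Σ (x_i + x_{i+1})·c_i = -68, so x̄ = -68 / (6·61) = -34/183.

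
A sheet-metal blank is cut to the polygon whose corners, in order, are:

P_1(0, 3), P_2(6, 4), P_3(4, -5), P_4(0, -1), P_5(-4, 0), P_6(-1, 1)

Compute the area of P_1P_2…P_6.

39.5

Apply Gauss's area formula: 2A = Σ (x_i·y_{i+1} − x_{i+1}·y_i), indices taken mod 6.
Σ = (-18) + (-46) + (-4) + (-4) + (-4) + (-3) = -79
Area = |Σ|/2 = 39.5.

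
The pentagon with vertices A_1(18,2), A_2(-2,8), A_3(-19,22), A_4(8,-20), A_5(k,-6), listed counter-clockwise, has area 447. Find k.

17

Write out the shoelace sum; only the two edges meeting at A_5 involve k:
2·Area = [(8·(-6) − k·(-20)) + (k·2 − 18·(-6))] + 460
       = 22·k + 520 = 894
⇒ k = 17.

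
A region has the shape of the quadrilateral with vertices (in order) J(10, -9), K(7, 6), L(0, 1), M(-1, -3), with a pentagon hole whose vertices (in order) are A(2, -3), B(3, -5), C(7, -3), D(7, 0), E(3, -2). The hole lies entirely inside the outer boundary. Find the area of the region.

Outer boundary:
Apply the shoelace (surveyor's) formula: 2A = Σ (x_i·y_{i+1} − x_{i+1}·y_i), indices taken mod 4.
J→K: (10)(6) − (7)(-9) = 123
K→L: (7)(1) − (0)(6) = 7
L→M: (0)(-3) − (-1)(1) = 1
M→J: (-1)(-9) − (10)(-3) = 39
Σ = 170
Area = |Σ|/2 = 85.
Hole:
Apply the shoelace (surveyor's) formula: 2A = Σ (x_i·y_{i+1} − x_{i+1}·y_i), indices taken mod 5.
Cross-terms: -1, 26, 21, -14, -5  ⇒  Σ = 27
Area = |Σ|/2 = 13.5.
Net area = 85 − 13.5 = 71.5.

71.5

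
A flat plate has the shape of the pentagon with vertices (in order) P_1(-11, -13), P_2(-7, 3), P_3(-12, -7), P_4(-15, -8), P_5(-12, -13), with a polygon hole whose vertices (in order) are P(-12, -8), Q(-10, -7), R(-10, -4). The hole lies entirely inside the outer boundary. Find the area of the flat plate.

29

Outer boundary:
Cross-terms: -124, 85, -9, 99, 13  ⇒  Σ = 64
Area = |Σ|/2 = 32.
Hole:
P→Q: (-12)(-7) − (-10)(-8) = 4
Q→R: (-10)(-4) − (-10)(-7) = -30
R→P: (-10)(-8) − (-12)(-4) = 32
Σ = 6
Area = |Σ|/2 = 3.
Net area = 32 − 3 = 29.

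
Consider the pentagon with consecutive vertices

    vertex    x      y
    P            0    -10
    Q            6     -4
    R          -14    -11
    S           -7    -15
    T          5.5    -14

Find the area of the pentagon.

Apply the surveyor's formula: 2A = Σ (x_i·y_{i+1} − x_{i+1}·y_i), indices taken mod 5.
P→Q: (0)(-4) − (6)(-10) = 60
Q→R: (6)(-11) − (-14)(-4) = -122
R→S: (-14)(-15) − (-7)(-11) = 133
S→T: (-7)(-14) − (5.5)(-15) = 180.5
T→P: (5.5)(-10) − (0)(-14) = -55
Σ = 196.5
Area = |Σ|/2 = 98.25.

98.25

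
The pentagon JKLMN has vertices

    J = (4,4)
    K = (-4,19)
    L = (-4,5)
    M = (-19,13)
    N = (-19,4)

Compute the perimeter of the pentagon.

80

|JK| = √((-8)² + (15)²) = √289 = 17
|KL| = √((0)² + (-14)²) = √196 = 14
|LM| = √((-15)² + (8)²) = √289 = 17
|MN| = √((0)² + (-9)²) = √81 = 9
|NJ| = √((23)² + (0)²) = √529 = 23
Perimeter = 17 + 14 + 17 + 9 + 23 = 80.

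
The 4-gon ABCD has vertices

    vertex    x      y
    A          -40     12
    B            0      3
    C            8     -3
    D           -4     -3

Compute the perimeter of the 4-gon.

102

|AB| = √((40)² + (-9)²) = √1681 = 41
|BC| = √((8)² + (-6)²) = √100 = 10
|CD| = √((-12)² + (0)²) = √144 = 12
|DA| = √((-36)² + (15)²) = √1521 = 39
Perimeter = 41 + 10 + 12 + 39 = 102.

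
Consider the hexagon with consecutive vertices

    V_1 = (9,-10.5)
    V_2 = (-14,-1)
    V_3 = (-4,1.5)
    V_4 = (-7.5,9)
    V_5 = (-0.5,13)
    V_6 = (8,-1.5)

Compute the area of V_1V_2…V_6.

Apply the shoelace (surveyor's) formula: 2A = Σ (x_i·y_{i+1} − x_{i+1}·y_i), indices taken mod 6.
Cross-terms: -156, -25, -24.75, -93, -103.25, -70.5  ⇒  Σ = -472.5
Area = |Σ|/2 = 236.25.

236.25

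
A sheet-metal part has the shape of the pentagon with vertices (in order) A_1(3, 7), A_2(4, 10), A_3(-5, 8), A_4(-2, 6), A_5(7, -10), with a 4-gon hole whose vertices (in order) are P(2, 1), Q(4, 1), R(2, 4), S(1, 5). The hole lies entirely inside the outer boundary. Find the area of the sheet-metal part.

59

Outer boundary:
Apply the shoelace formula: 2A = Σ (x_i·y_{i+1} − x_{i+1}·y_i), indices taken mod 5.
Σ = (2) + (82) + (-14) + (-22) + (79) = 127
Area = |Σ|/2 = 63.5.
Hole:
Apply the shoelace formula: 2A = Σ (x_i·y_{i+1} − x_{i+1}·y_i), indices taken mod 4.
Σ = (-2) + (14) + (6) + (-9) = 9
Area = |Σ|/2 = 4.5.
Net area = 63.5 − 4.5 = 59.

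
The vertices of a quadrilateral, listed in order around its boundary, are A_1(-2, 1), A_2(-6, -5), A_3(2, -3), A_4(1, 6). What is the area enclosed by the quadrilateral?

36

Σ = (16) + (28) + (15) + (13) = 72
Area = |Σ|/2 = 36.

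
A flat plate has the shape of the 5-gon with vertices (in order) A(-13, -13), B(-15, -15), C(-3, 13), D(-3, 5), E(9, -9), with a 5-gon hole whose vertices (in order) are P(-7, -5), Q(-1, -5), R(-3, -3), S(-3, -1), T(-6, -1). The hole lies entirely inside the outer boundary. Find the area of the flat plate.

Outer boundary:
Σ = (0) + (-240) + (24) + (-18) + (-234) = -468
Area = |Σ|/2 = 234.
Hole:
Σ = (30) + (-12) + (-6) + (-3) + (23) = 32
Area = |Σ|/2 = 16.
Net area = 234 − 16 = 218.

218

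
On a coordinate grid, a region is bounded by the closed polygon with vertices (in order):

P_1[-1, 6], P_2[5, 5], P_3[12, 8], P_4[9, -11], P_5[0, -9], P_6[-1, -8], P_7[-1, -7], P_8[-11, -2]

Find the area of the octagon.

246.5

Apply the shoelace (surveyor's) formula: 2A = Σ (x_i·y_{i+1} − x_{i+1}·y_i), indices taken mod 8.
Cross-terms: -35, -20, -204, -81, -9, -1, -75, -68  ⇒  Σ = -493
Area = |Σ|/2 = 246.5.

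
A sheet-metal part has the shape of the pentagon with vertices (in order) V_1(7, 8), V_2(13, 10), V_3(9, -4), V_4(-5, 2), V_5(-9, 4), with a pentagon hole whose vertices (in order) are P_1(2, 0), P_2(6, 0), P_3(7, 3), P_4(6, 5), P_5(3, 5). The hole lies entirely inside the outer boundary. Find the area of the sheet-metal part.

Outer boundary:
Apply the surveyor's formula: 2A = Σ (x_i·y_{i+1} − x_{i+1}·y_i), indices taken mod 5.
Σ = (-34) + (-142) + (-2) + (-2) + (-100) = -280
Area = |Σ|/2 = 140.
Hole:
Apply the shoelace (surveyor's) formula: 2A = Σ (x_i·y_{i+1} − x_{i+1}·y_i), indices taken mod 5.
Σ = (0) + (18) + (17) + (15) + (-10) = 40
Area = |Σ|/2 = 20.
Net area = 140 − 20 = 120.

120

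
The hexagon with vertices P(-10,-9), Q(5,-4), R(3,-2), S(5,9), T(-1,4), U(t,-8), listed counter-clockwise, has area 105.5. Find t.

Write out the shoelace sum; only the two edges meeting at U involve t:
2·Area = [((-1)·(-8) − t·4) + (t·(-9) − (-10)·(-8))] + 153
       = -13·t + 81 = 211
⇒ t = -10.

-10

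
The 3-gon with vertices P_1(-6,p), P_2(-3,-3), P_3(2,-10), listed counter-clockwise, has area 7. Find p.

The doubled signed area Σ (x_i y_{i+1} − x_{i+1} y_i) is linear in p.
With p=0 it equals -6; the coefficient of p is 5 (from the two edges through P_1).
So 5·p + -6 = 2·7 = 14 ⇒ p = 4.

4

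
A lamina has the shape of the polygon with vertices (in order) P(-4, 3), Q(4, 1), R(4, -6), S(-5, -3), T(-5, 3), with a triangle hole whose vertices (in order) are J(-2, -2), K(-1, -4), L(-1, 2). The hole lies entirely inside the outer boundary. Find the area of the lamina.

Outer boundary:
Cross-terms: -16, -28, -42, -30, -3  ⇒  Σ = -119
Area = |Σ|/2 = 59.5.
Hole:
Apply the shoelace formula: 2A = Σ (x_i·y_{i+1} − x_{i+1}·y_i), indices taken mod 3.
J→K: (-2)(-4) − (-1)(-2) = 6
K→L: (-1)(2) − (-1)(-4) = -6
L→J: (-1)(-2) − (-2)(2) = 6
Σ = 6
Area = |Σ|/2 = 3.
Net area = 59.5 − 3 = 56.5.

56.5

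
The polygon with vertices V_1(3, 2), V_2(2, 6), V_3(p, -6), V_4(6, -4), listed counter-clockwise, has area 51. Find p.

Write out the shoelace sum; only the two edges meeting at V_3 involve p:
2·Area = [(2·(-6) − p·6) + (p·(-4) − 6·(-6))] + 38
       = -10·p + 62 = 102
⇒ p = -4.

-4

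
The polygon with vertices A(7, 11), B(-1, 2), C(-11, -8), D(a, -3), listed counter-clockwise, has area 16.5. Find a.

Write out the shoelace sum; only the two edges meeting at D involve a:
2·Area = [((-11)·(-3) − a·(-8)) + (a·11 − 7·(-3))] + 55
       = 19·a + 109 = 33
⇒ a = -4.

-4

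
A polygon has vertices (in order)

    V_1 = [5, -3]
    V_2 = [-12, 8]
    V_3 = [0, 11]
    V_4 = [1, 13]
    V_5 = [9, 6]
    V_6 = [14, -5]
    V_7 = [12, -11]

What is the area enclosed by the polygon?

V_1→V_2: (5)(8) − (-12)(-3) = 4
V_2→V_3: (-12)(11) − (0)(8) = -132
V_3→V_4: (0)(13) − (1)(11) = -11
V_4→V_5: (1)(6) − (9)(13) = -111
V_5→V_6: (9)(-5) − (14)(6) = -129
V_6→V_7: (14)(-11) − (12)(-5) = -94
V_7→V_1: (12)(-3) − (5)(-11) = 19
Σ = -454
Area = |Σ|/2 = 227.

227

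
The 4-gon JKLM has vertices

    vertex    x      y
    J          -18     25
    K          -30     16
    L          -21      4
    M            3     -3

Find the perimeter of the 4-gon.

|JK| = √((-12)² + (-9)²) = √225 = 15
|KL| = √((9)² + (-12)²) = √225 = 15
|LM| = √((24)² + (-7)²) = √625 = 25
|MJ| = √((-21)² + (28)²) = √1225 = 35
Perimeter = 15 + 15 + 25 + 35 = 90.

90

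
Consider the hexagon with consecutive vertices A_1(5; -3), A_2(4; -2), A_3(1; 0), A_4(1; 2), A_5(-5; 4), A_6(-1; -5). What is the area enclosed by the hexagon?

38.5

Cross-terms: 2, 2, 2, 14, 29, 28  ⇒  Σ = 77
Area = |Σ|/2 = 38.5.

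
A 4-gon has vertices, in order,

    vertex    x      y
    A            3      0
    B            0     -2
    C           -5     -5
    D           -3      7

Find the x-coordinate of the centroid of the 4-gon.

Apply the shoelace (surveyor's) formula. First the cross-terms c_i = x_i·y_{i+1} − x_{i+1}·y_i:
  -6, -10, -50, -21  ⇒  2A = -87, A = -43.5.
Then Σ (x_i + x_{i+1})·c_i = 432, so x̄ = 432 / (6·(-43.5)) = -48/29.

-48/29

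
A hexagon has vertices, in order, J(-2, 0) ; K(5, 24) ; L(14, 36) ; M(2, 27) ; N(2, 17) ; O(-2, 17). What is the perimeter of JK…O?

86

|JK| = √((7)² + (24)²) = √625 = 25
|KL| = √((9)² + (12)²) = √225 = 15
|LM| = √((-12)² + (-9)²) = √225 = 15
|MN| = √((0)² + (-10)²) = √100 = 10
|NO| = √((-4)² + (0)²) = √16 = 4
|OJ| = √((0)² + (-17)²) = √289 = 17
Perimeter = 25 + 15 + 15 + 10 + 4 + 17 = 86.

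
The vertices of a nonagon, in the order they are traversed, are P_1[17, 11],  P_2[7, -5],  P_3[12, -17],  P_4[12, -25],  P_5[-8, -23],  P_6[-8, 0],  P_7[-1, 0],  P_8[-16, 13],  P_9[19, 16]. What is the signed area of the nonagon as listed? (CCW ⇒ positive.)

-778

Apply the shoelace formula: 2A = Σ (x_i·y_{i+1} − x_{i+1}·y_i), indices taken mod 9.
Σ = (-162) + (-59) + (-96) + (-476) + (-184) + (0) + (-13) + (-503) + (-63) = -1556
Signed area = Σ/2 = -778 (negative ⇒ clockwise traversal).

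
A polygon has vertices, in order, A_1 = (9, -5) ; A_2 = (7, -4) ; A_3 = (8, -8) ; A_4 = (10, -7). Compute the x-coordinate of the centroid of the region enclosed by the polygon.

101/12

Apply the shoelace (surveyor's) formula. First the cross-terms c_i = x_i·y_{i+1} − x_{i+1}·y_i:
  -1, -24, 24, 13  ⇒  2A = 12, A = 6.
Then Σ (x_i + x_{i+1})·c_i = 303, so x̄ = 303 / (6·6) = 101/12.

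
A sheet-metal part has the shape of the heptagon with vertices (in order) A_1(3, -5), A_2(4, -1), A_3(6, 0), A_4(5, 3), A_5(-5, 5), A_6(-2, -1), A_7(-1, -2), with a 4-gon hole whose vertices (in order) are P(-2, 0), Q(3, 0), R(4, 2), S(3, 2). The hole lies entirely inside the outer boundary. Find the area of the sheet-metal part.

Outer boundary:
Apply the shoelace (surveyor's) formula: 2A = Σ (x_i·y_{i+1} − x_{i+1}·y_i), indices taken mod 7.
Σ = (17) + (6) + (18) + (40) + (15) + (3) + (11) = 110
Area = |Σ|/2 = 55.
Hole:
Σ = (0) + (6) + (2) + (4) = 12
Area = |Σ|/2 = 6.
Net area = 55 − 6 = 49.

49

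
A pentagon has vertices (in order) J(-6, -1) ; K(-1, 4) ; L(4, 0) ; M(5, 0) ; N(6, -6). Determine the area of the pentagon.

Apply the shoelace formula: 2A = Σ (x_i·y_{i+1} − x_{i+1}·y_i), indices taken mod 5.
J→K: (-6)(4) − (-1)(-1) = -25
K→L: (-1)(0) − (4)(4) = -16
L→M: (4)(0) − (5)(0) = 0
M→N: (5)(-6) − (6)(0) = -30
N→J: (6)(-1) − (-6)(-6) = -42
Σ = -113
Area = |Σ|/2 = 56.5.

56.5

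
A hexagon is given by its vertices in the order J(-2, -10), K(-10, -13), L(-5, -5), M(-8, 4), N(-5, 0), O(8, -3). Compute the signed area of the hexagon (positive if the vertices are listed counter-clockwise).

J→K: (-2)(-13) − (-10)(-10) = -74
K→L: (-10)(-5) − (-5)(-13) = -15
L→M: (-5)(4) − (-8)(-5) = -60
M→N: (-8)(0) − (-5)(4) = 20
N→O: (-5)(-3) − (8)(0) = 15
O→J: (8)(-10) − (-2)(-3) = -86
Σ = -200
Signed area = Σ/2 = -100 (negative ⇒ clockwise traversal).

-100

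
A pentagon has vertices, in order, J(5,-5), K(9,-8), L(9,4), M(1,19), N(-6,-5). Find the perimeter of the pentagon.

70

|JK| = √((4)² + (-3)²) = √25 = 5
|KL| = √((0)² + (12)²) = √144 = 12
|LM| = √((-8)² + (15)²) = √289 = 17
|MN| = √((-7)² + (-24)²) = √625 = 25
|NJ| = √((11)² + (0)²) = √121 = 11
Perimeter = 5 + 12 + 17 + 25 + 11 = 70.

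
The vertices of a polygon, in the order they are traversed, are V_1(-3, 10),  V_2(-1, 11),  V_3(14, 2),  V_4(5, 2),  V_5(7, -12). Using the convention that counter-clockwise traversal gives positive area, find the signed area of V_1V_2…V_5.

-100.5

Cross-terms: -23, -156, 18, -74, 34  ⇒  Σ = -201
Signed area = Σ/2 = -100.5 (negative ⇒ clockwise traversal).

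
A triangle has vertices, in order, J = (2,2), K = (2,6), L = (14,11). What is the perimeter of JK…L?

|JK| = √((0)² + (4)²) = √16 = 4
|KL| = √((12)² + (5)²) = √169 = 13
|LJ| = √((-12)² + (-9)²) = √225 = 15
Perimeter = 4 + 13 + 15 = 32.

32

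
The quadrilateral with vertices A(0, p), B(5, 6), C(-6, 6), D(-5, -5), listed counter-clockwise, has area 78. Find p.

Write out the shoelace sum; only the two edges meeting at A involve p:
2·Area = [((-5)·p − 0·(-5)) + (0·6 − 5·p)] + 126
       = -10·p + 126 = 156
⇒ p = -3.

-3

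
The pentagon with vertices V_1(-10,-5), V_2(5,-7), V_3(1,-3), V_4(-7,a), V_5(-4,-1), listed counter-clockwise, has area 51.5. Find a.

4

The doubled signed area Σ (x_i y_{i+1} − x_{i+1} y_i) is linear in a.
With a=0 it equals 83; the coefficient of a is 5 (from the two edges through V_4).
So 5·a + 83 = 2·51.5 = 103 ⇒ a = 4.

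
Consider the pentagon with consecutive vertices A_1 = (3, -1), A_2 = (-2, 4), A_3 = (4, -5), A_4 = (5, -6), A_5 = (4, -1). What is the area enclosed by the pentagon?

11.5

Σ = (10) + (-6) + (1) + (19) + (-1) = 23
Area = |Σ|/2 = 11.5.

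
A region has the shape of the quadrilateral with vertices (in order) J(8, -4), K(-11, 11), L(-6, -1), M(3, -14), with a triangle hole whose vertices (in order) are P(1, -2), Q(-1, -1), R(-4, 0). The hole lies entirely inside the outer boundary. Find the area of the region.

153.5

Outer boundary:
Apply Gauss's area formula: 2A = Σ (x_i·y_{i+1} − x_{i+1}·y_i), indices taken mod 4.
J→K: (8)(11) − (-11)(-4) = 44
K→L: (-11)(-1) − (-6)(11) = 77
L→M: (-6)(-14) − (3)(-1) = 87
M→J: (3)(-4) − (8)(-14) = 100
Σ = 308
Area = |Σ|/2 = 154.
Hole:
Apply the shoelace (surveyor's) formula: 2A = Σ (x_i·y_{i+1} − x_{i+1}·y_i), indices taken mod 3.
Σ = (-3) + (-4) + (8) = 1
Area = |Σ|/2 = 0.5.
Net area = 154 − 0.5 = 153.5.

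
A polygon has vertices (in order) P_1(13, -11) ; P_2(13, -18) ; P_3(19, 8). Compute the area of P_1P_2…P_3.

Apply the shoelace (surveyor's) formula: 2A = Σ (x_i·y_{i+1} − x_{i+1}·y_i), indices taken mod 3.
Cross-terms: -91, 446, -313  ⇒  Σ = 42
Area = |Σ|/2 = 21.

21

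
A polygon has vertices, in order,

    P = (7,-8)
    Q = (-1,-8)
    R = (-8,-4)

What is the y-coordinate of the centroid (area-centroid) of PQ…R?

Apply Gauss's area formula. First the cross-terms c_i = x_i·y_{i+1} − x_{i+1}·y_i:
  -64, -60, 92  ⇒  2A = -32, A = -16.
Then Σ (y_i + y_{i+1})·c_i = 640, so ȳ = 640 / (6·(-16)) = -20/3.

-20/3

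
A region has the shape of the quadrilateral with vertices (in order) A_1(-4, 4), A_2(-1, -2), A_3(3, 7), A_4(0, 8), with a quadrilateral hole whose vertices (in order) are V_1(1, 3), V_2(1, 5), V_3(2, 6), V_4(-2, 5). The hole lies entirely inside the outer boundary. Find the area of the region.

29

Outer boundary:
Σ = (12) + (-1) + (24) + (32) = 67
Area = |Σ|/2 = 33.5.
Hole:
Σ = (2) + (-4) + (22) + (-11) = 9
Area = |Σ|/2 = 4.5.
Net area = 33.5 − 4.5 = 29.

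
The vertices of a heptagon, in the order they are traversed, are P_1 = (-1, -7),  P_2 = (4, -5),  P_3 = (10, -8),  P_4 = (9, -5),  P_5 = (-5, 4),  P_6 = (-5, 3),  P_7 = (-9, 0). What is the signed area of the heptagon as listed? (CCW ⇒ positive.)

89.5

Σ = (33) + (18) + (22) + (11) + (5) + (27) + (63) = 179
Signed area = Σ/2 = 89.5 (positive ⇒ counter-clockwise traversal).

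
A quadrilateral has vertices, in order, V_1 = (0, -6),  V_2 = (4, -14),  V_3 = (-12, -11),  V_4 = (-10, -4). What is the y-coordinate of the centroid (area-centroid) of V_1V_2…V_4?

-515/57

Apply Gauss's area formula. First the cross-terms c_i = x_i·y_{i+1} − x_{i+1}·y_i:
  24, -212, -62, 60  ⇒  2A = -190, A = -95.
Then Σ (y_i + y_{i+1})·c_i = 5150, so ȳ = 5150 / (6·(-95)) = -515/57.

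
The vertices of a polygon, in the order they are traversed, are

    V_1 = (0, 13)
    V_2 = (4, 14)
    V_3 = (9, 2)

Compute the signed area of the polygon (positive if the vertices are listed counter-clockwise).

-26.5

Apply Gauss's area formula: 2A = Σ (x_i·y_{i+1} − x_{i+1}·y_i), indices taken mod 3.
Σ = (-52) + (-118) + (117) = -53
Signed area = Σ/2 = -26.5 (negative ⇒ clockwise traversal).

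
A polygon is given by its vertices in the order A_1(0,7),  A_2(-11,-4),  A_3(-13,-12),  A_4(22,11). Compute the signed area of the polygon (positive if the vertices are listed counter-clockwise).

216

Apply the shoelace formula: 2A = Σ (x_i·y_{i+1} − x_{i+1}·y_i), indices taken mod 4.
Σ = (77) + (80) + (121) + (154) = 432
Signed area = Σ/2 = 216 (positive ⇒ counter-clockwise traversal).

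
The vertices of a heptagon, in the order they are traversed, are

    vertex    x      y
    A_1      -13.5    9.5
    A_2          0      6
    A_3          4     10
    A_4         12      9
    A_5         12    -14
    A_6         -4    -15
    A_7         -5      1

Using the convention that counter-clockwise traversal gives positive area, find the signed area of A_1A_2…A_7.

-407

Apply the surveyor's formula: 2A = Σ (x_i·y_{i+1} − x_{i+1}·y_i), indices taken mod 7.
Σ = (-81) + (-24) + (-84) + (-276) + (-236) + (-79) + (-34) = -814
Signed area = Σ/2 = -407 (negative ⇒ clockwise traversal).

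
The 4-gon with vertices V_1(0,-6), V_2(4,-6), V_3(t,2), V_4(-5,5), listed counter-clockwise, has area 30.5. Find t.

-1

Write out the shoelace sum; only the two edges meeting at V_3 involve t:
2·Area = [(4·2 − t·(-6)) + (t·5 − (-5)·2)] + 54
       = 11·t + 72 = 61
⇒ t = -1.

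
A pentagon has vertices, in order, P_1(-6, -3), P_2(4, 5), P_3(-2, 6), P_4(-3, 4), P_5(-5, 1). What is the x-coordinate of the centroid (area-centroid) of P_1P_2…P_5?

Apply Gauss's area formula. First the cross-terms c_i = x_i·y_{i+1} − x_{i+1}·y_i:
  -18, 34, 10, 17, 21  ⇒  2A = 64, A = 32.
Then Σ (x_i + x_{i+1})·c_i = -313, so x̄ = -313 / (6·32) = -313/192.

-313/192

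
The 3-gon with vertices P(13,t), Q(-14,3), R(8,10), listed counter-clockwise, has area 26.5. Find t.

14

Write out the shoelace sum; only the two edges meeting at P involve t:
2·Area = [(8·t − 13·10) + (13·3 − (-14)·t)] + -164
       = 22·t + -255 = 53
⇒ t = 14.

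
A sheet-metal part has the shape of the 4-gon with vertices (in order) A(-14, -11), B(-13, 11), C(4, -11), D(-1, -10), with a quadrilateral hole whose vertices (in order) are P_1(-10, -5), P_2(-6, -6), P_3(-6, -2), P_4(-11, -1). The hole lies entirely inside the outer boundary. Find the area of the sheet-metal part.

171.5

Outer boundary:
Apply the surveyor's formula: 2A = Σ (x_i·y_{i+1} − x_{i+1}·y_i), indices taken mod 4.
Σ = (-297) + (99) + (-51) + (-129) = -378
Area = |Σ|/2 = 189.
Hole:
Apply Gauss's area formula: 2A = Σ (x_i·y_{i+1} − x_{i+1}·y_i), indices taken mod 4.
Σ = (30) + (-24) + (-16) + (45) = 35
Area = |Σ|/2 = 17.5.
Net area = 189 − 17.5 = 171.5.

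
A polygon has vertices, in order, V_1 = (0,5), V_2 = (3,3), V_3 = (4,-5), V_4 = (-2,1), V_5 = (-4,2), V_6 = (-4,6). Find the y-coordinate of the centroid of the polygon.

65/42

Apply the surveyor's formula. First the cross-terms c_i = x_i·y_{i+1} − x_{i+1}·y_i:
  -15, -27, -6, 0, -16, -20  ⇒  2A = -84, A = -42.
Then Σ (y_i + y_{i+1})·c_i = -390, so ȳ = -390 / (6·(-42)) = 65/42.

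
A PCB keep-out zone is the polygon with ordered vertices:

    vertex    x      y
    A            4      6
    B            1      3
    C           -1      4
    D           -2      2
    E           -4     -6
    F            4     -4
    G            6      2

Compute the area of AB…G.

Apply the surveyor's formula: 2A = Σ (x_i·y_{i+1} − x_{i+1}·y_i), indices taken mod 7.
Cross-terms: 6, 7, 6, 20, 40, 32, 28  ⇒  Σ = 139
Area = |Σ|/2 = 69.5.

69.5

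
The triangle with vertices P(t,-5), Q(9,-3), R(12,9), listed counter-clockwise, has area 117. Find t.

-11

The doubled signed area Σ (x_i y_{i+1} − x_{i+1} y_i) is linear in t.
With t=0 it equals 102; the coefficient of t is -12 (from the two edges through P).
So -12·t + 102 = 2·117 = 234 ⇒ t = -11.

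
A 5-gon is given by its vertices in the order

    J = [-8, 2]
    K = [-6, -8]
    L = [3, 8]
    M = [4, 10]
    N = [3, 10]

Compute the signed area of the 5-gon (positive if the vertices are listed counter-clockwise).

73

Apply Gauss's area formula: 2A = Σ (x_i·y_{i+1} − x_{i+1}·y_i), indices taken mod 5.
J→K: (-8)(-8) − (-6)(2) = 76
K→L: (-6)(8) − (3)(-8) = -24
L→M: (3)(10) − (4)(8) = -2
M→N: (4)(10) − (3)(10) = 10
N→J: (3)(2) − (-8)(10) = 86
Σ = 146
Signed area = Σ/2 = 73 (positive ⇒ counter-clockwise traversal).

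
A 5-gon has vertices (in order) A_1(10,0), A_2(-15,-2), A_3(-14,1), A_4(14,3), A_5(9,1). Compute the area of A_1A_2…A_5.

71

Σ = (-20) + (-43) + (-56) + (-13) + (-10) = -142
Area = |Σ|/2 = 71.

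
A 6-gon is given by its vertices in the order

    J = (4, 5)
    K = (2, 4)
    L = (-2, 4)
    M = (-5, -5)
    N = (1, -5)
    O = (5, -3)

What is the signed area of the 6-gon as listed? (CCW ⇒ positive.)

Apply the shoelace formula: 2A = Σ (x_i·y_{i+1} − x_{i+1}·y_i), indices taken mod 6.
Σ = (6) + (16) + (30) + (30) + (22) + (37) = 141
Signed area = Σ/2 = 70.5 (positive ⇒ counter-clockwise traversal).

70.5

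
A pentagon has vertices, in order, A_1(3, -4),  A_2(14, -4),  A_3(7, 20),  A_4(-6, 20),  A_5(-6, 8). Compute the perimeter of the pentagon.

|A_1A_2| = √((11)² + (0)²) = √121 = 11
|A_2A_3| = √((-7)² + (24)²) = √625 = 25
|A_3A_4| = √((-13)² + (0)²) = √169 = 13
|A_4A_5| = √((0)² + (-12)²) = √144 = 12
|A_5A_1| = √((9)² + (-12)²) = √225 = 15
Perimeter = 11 + 25 + 13 + 12 + 15 = 76.

76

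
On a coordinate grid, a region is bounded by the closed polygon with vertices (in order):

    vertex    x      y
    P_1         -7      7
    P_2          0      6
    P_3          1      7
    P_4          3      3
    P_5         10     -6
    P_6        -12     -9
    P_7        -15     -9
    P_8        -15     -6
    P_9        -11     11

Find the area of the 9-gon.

Σ = (-42) + (-6) + (-18) + (-48) + (-162) + (-27) + (-45) + (-231) + (0) = -579
Area = |Σ|/2 = 289.5.

289.5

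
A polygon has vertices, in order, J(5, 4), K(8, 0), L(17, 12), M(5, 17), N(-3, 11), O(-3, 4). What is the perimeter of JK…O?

|JK| = √((3)² + (-4)²) = √25 = 5
|KL| = √((9)² + (12)²) = √225 = 15
|LM| = √((-12)² + (5)²) = √169 = 13
|MN| = √((-8)² + (-6)²) = √100 = 10
|NO| = √((0)² + (-7)²) = √49 = 7
|OJ| = √((8)² + (0)²) = √64 = 8
Perimeter = 5 + 15 + 13 + 10 + 7 + 8 = 58.

58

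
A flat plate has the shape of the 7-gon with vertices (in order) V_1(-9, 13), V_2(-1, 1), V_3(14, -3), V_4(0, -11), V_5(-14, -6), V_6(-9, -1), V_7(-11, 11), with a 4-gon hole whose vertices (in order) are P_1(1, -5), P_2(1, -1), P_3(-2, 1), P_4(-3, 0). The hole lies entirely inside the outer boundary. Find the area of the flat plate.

244

Outer boundary:
Apply the shoelace formula: 2A = Σ (x_i·y_{i+1} − x_{i+1}·y_i), indices taken mod 7.
V_1→V_2: (-9)(1) − (-1)(13) = 4
V_2→V_3: (-1)(-3) − (14)(1) = -11
V_3→V_4: (14)(-11) − (0)(-3) = -154
V_4→V_5: (0)(-6) − (-14)(-11) = -154
V_5→V_6: (-14)(-1) − (-9)(-6) = -40
V_6→V_7: (-9)(11) − (-11)(-1) = -110
V_7→V_1: (-11)(13) − (-9)(11) = -44
Σ = -509
Area = |Σ|/2 = 254.5.
Hole:
Apply the shoelace formula: 2A = Σ (x_i·y_{i+1} − x_{i+1}·y_i), indices taken mod 4.
P_1→P_2: (1)(-1) − (1)(-5) = 4
P_2→P_3: (1)(1) − (-2)(-1) = -1
P_3→P_4: (-2)(0) − (-3)(1) = 3
P_4→P_1: (-3)(-5) − (1)(0) = 15
Σ = 21
Area = |Σ|/2 = 10.5.
Net area = 254.5 − 10.5 = 244.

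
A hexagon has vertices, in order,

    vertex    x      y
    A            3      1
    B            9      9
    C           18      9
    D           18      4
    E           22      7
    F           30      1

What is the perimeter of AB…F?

66

|AB| = √((6)² + (8)²) = √100 = 10
|BC| = √((9)² + (0)²) = √81 = 9
|CD| = √((0)² + (-5)²) = √25 = 5
|DE| = √((4)² + (3)²) = √25 = 5
|EF| = √((8)² + (-6)²) = √100 = 10
|FA| = √((-27)² + (0)²) = √729 = 27
Perimeter = 10 + 9 + 5 + 5 + 10 + 27 = 66.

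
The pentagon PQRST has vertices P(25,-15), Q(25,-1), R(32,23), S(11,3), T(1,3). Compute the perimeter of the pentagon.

108

|PQ| = √((0)² + (14)²) = √196 = 14
|QR| = √((7)² + (24)²) = √625 = 25
|RS| = √((-21)² + (-20)²) = √841 = 29
|ST| = √((-10)² + (0)²) = √100 = 10
|TP| = √((24)² + (-18)²) = √900 = 30
Perimeter = 14 + 25 + 29 + 10 + 30 = 108.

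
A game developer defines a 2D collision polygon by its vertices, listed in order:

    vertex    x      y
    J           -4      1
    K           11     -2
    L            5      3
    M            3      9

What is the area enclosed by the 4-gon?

Apply the shoelace (surveyor's) formula: 2A = Σ (x_i·y_{i+1} − x_{i+1}·y_i), indices taken mod 4.
Σ = (-3) + (43) + (36) + (39) = 115
Area = |Σ|/2 = 57.5.

57.5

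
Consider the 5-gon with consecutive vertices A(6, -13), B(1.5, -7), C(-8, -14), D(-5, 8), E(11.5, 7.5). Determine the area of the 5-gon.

Apply the shoelace (surveyor's) formula: 2A = Σ (x_i·y_{i+1} − x_{i+1}·y_i), indices taken mod 5.
A→B: (6)(-7) − (1.5)(-13) = -22.5
B→C: (1.5)(-14) − (-8)(-7) = -77
C→D: (-8)(8) − (-5)(-14) = -134
D→E: (-5)(7.5) − (11.5)(8) = -129.5
E→A: (11.5)(-13) − (6)(7.5) = -194.5
Σ = -557.5
Area = |Σ|/2 = 278.75.

278.75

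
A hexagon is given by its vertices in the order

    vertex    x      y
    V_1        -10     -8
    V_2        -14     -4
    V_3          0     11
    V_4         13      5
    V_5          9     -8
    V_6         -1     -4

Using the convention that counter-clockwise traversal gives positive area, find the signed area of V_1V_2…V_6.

Apply the shoelace (surveyor's) formula: 2A = Σ (x_i·y_{i+1} − x_{i+1}·y_i), indices taken mod 6.
Σ = (-72) + (-154) + (-143) + (-149) + (-44) + (-32) = -594
Signed area = Σ/2 = -297 (negative ⇒ clockwise traversal).

-297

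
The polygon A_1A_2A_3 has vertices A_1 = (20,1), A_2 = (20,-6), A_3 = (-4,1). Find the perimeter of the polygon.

56

|A_1A_2| = √((0)² + (-7)²) = √49 = 7
|A_2A_3| = √((-24)² + (7)²) = √625 = 25
|A_3A_1| = √((24)² + (0)²) = √576 = 24
Perimeter = 7 + 25 + 24 = 56.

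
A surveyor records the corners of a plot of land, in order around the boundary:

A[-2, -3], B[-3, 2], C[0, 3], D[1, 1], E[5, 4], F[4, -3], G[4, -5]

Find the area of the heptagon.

43.5

Apply the shoelace formula: 2A = Σ (x_i·y_{i+1} − x_{i+1}·y_i), indices taken mod 7.
Cross-terms: -13, -9, -3, -1, -31, -8, -22  ⇒  Σ = -87
Area = |Σ|/2 = 43.5.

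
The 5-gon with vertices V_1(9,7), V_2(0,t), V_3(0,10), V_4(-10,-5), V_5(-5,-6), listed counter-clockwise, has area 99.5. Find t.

5

Write out the shoelace sum; only the two edges meeting at V_2 involve t:
2·Area = [(9·t − 0·7) + (0·10 − 0·t)] + 154
       = 9·t + 154 = 199
⇒ t = 5.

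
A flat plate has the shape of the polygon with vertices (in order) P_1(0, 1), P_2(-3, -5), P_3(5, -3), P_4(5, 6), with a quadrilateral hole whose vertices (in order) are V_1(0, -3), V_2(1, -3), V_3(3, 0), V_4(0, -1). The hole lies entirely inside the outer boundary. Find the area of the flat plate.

39

Outer boundary:
Apply Gauss's area formula: 2A = Σ (x_i·y_{i+1} − x_{i+1}·y_i), indices taken mod 4.
Σ = (3) + (34) + (45) + (5) = 87
Area = |Σ|/2 = 43.5.
Hole:
Σ = (3) + (9) + (-3) + (0) = 9
Area = |Σ|/2 = 4.5.
Net area = 43.5 − 4.5 = 39.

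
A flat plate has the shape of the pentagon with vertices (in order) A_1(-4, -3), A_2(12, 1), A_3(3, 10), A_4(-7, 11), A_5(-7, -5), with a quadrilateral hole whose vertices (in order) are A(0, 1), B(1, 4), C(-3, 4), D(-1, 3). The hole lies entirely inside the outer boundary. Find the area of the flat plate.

Outer boundary:
Apply the shoelace (surveyor's) formula: 2A = Σ (x_i·y_{i+1} − x_{i+1}·y_i), indices taken mod 5.
Σ = (32) + (117) + (103) + (112) + (1) = 365
Area = |Σ|/2 = 182.5.
Hole:
Apply the shoelace (surveyor's) formula: 2A = Σ (x_i·y_{i+1} − x_{i+1}·y_i), indices taken mod 4.
Σ = (-1) + (16) + (-5) + (-1) = 9
Area = |Σ|/2 = 4.5.
Net area = 182.5 − 4.5 = 178.

178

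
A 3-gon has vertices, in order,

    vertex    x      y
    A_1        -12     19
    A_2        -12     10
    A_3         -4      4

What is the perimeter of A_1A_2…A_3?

36

|A_1A_2| = √((0)² + (-9)²) = √81 = 9
|A_2A_3| = √((8)² + (-6)²) = √100 = 10
|A_3A_1| = √((-8)² + (15)²) = √289 = 17
Perimeter = 9 + 10 + 17 = 36.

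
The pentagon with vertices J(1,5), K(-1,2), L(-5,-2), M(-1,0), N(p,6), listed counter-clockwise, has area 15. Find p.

The doubled signed area Σ (x_i y_{i+1} − x_{i+1} y_i) is linear in p.
With p=0 it equals 5; the coefficient of p is 5 (from the two edges through N).
So 5·p + 5 = 2·15 = 30 ⇒ p = 5.

5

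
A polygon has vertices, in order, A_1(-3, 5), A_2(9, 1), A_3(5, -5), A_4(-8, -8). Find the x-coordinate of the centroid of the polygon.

2/33

Apply the surveyor's formula. First the cross-terms c_i = x_i·y_{i+1} − x_{i+1}·y_i:
  -48, -50, -80, -64  ⇒  2A = -242, A = -121.
Then Σ (x_i + x_{i+1})·c_i = -44, so x̄ = -44 / (6·(-121)) = 2/33.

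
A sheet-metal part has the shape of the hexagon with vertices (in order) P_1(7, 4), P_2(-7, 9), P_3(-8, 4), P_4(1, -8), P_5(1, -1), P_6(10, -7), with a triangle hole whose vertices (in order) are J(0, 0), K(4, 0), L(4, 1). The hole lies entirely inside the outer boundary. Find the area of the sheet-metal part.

Outer boundary:
P_1→P_2: (7)(9) − (-7)(4) = 91
P_2→P_3: (-7)(4) − (-8)(9) = 44
P_3→P_4: (-8)(-8) − (1)(4) = 60
P_4→P_5: (1)(-1) − (1)(-8) = 7
P_5→P_6: (1)(-7) − (10)(-1) = 3
P_6→P_1: (10)(4) − (7)(-7) = 89
Σ = 294
Area = |Σ|/2 = 147.
Hole:
J→K: (0)(0) − (4)(0) = 0
K→L: (4)(1) − (4)(0) = 4
L→J: (4)(0) − (0)(1) = 0
Σ = 4
Area = |Σ|/2 = 2.
Net area = 147 − 2 = 145.

145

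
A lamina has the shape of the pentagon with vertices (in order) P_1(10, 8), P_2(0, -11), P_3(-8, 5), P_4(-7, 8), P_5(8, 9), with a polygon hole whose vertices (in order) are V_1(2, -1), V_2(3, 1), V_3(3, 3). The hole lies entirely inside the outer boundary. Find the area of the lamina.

Outer boundary:
Cross-terms: -110, -88, -29, -127, -26  ⇒  Σ = -380
Area = |Σ|/2 = 190.
Hole:
Apply Gauss's area formula: 2A = Σ (x_i·y_{i+1} − x_{i+1}·y_i), indices taken mod 3.
Σ = (5) + (6) + (-9) = 2
Area = |Σ|/2 = 1.
Net area = 190 − 1 = 189.

189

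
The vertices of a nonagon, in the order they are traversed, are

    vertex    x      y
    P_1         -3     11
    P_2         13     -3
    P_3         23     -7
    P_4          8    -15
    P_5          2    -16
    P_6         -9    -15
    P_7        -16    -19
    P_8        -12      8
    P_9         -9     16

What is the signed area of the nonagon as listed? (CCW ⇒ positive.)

Σ = (-134) + (-22) + (-289) + (-98) + (-174) + (-69) + (-356) + (-120) + (-51) = -1313
Signed area = Σ/2 = -656.5 (negative ⇒ clockwise traversal).

-656.5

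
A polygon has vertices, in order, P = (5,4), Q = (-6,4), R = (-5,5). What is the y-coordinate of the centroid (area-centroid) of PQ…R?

13/3

Apply the shoelace formula. First the cross-terms c_i = x_i·y_{i+1} − x_{i+1}·y_i:
  44, -10, -45  ⇒  2A = -11, A = -5.5.
Then Σ (y_i + y_{i+1})·c_i = -143, so ȳ = -143 / (6·(-5.5)) = 13/3.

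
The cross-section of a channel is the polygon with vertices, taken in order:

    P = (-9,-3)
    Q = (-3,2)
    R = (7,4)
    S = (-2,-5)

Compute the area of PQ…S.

Σ = (-27) + (-26) + (-27) + (-39) = -119
Area = |Σ|/2 = 59.5.

59.5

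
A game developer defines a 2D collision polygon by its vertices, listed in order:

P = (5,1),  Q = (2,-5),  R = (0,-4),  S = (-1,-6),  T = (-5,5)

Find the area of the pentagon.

52

P→Q: (5)(-5) − (2)(1) = -27
Q→R: (2)(-4) − (0)(-5) = -8
R→S: (0)(-6) − (-1)(-4) = -4
S→T: (-1)(5) − (-5)(-6) = -35
T→P: (-5)(1) − (5)(5) = -30
Σ = -104
Area = |Σ|/2 = 52.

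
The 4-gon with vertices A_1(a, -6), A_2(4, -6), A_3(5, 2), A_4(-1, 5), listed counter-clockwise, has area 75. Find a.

-5

Write out the shoelace sum; only the two edges meeting at A_1 involve a:
2·Area = [((-1)·(-6) − a·5) + (a·(-6) − 4·(-6))] + 65
       = -11·a + 95 = 150
⇒ a = -5.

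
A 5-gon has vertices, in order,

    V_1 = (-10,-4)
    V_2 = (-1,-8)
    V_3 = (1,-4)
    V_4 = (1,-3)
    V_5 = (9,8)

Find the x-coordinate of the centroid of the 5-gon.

Apply the surveyor's formula. First the cross-terms c_i = x_i·y_{i+1} − x_{i+1}·y_i:
  76, 12, 1, 35, 44  ⇒  2A = 168, A = 84.
Then Σ (x_i + x_{i+1})·c_i = -528, so x̄ = -528 / (6·84) = -22/21.

-22/21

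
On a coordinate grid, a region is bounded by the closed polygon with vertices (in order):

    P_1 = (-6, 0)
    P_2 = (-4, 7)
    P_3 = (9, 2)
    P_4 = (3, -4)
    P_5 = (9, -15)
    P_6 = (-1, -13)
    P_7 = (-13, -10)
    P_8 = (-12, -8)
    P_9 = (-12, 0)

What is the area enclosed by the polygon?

Σ = (-42) + (-71) + (-42) + (-9) + (-132) + (-159) + (-16) + (-96) + (0) = -567
Area = |Σ|/2 = 283.5.

283.5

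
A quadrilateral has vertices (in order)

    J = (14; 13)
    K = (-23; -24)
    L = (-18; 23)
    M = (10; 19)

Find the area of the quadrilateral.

Apply Gauss's area formula: 2A = Σ (x_i·y_{i+1} − x_{i+1}·y_i), indices taken mod 4.
Σ = (-37) + (-961) + (-572) + (-136) = -1706
Area = |Σ|/2 = 853.

853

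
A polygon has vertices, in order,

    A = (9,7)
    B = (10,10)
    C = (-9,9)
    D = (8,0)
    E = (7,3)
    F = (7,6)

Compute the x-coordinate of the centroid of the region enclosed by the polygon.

Apply Gauss's area formula. First the cross-terms c_i = x_i·y_{i+1} − x_{i+1}·y_i:
  20, 180, -72, 24, 21, -5  ⇒  2A = 168, A = 84.
Then Σ (x_i + x_{i+1})·c_i = 1206, so x̄ = 1206 / (6·84) = 67/28.

67/28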